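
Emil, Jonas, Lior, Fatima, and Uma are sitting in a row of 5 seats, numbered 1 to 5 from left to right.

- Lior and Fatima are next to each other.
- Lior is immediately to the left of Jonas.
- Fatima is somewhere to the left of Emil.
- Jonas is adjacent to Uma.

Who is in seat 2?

With clues 1–2, Jonas is ruled out for seat 2.
With clues 1–3, Emil and Uma are ruled out for seat 2.
With clues 1–4, Fatima is ruled out for seat 2.
So seat 2 is Lior.

Lior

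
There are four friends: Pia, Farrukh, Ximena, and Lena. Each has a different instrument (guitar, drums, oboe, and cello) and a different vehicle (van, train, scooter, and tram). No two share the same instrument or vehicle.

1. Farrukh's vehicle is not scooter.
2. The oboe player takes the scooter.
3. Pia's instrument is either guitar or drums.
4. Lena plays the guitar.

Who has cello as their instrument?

Farrukh

With clues 1–3, Pia is impossible for the one with instrument cello.
With clues 1–4, Lena and Ximena are impossible for the one with instrument cello.
That leaves Farrukh.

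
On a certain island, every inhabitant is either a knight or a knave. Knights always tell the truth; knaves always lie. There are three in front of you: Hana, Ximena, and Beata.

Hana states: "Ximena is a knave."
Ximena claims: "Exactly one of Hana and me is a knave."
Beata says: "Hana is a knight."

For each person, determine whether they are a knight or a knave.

Hana: knave, Ximena: knight, Beata: knave

Consider Hana. Suppose Hana is a knight.
Then whichever role Ximena has, Ximena's statement has the wrong truth value — contradiction.
So Hana is a knave.
With that fixed, Beata's statement is false, so Beata is a knave.
Consider Ximena. Suppose Ximena is a knave.
Then Hana's statement comes out true, contradicting Hana being a knave.
So Ximena is a knight.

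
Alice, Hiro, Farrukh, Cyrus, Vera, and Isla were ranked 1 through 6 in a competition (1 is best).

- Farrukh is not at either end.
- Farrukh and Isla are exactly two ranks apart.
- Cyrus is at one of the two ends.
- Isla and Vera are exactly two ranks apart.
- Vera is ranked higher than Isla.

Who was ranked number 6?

Cyrus

With clue 1, Farrukh is ruled out for rank 6.
With clues 1–4, Alice, Hiro, and Isla are ruled out for rank 6.
With clues 1–5, Vera is ruled out for rank 6.
So rank 6 is Cyrus.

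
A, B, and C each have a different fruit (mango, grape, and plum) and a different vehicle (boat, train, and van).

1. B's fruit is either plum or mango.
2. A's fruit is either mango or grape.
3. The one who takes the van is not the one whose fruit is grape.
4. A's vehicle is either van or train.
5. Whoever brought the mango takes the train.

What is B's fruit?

plum

Clue 1 rules out grape for B's fruit.
With clues 1–5, mango is impossible for B's fruit.
That leaves plum.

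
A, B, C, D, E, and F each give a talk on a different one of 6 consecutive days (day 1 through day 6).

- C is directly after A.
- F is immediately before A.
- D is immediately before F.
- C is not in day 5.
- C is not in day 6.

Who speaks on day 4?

C

With clues 1–3, B, D, and E are ruled out for day 4.
With clues 1–4, A is ruled out for day 4.
With clues 1–5, F is ruled out for day 4.
So day 4 is C.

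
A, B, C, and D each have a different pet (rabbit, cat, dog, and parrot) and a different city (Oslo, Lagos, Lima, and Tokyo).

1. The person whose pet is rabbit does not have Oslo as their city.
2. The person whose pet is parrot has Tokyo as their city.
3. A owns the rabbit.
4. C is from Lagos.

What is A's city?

Lima

With clues 1–3, Oslo and Tokyo are impossible for A's city.
With clues 1–4, Lagos is impossible for A's city.
That leaves Lima.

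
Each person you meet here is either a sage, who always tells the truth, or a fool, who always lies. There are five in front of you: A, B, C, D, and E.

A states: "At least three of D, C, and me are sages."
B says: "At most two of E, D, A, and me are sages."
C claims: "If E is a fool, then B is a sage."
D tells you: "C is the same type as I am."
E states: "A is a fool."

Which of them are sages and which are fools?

A: fool, B: sage, C: sage, D: fool, E: sage

Consider A. Suppose A is a sage.
Then no assignment of the remaining roles makes every statement match its speaker's type — contradiction.
So A is a fool.
With that fixed, E's statement is true, so E is a sage.
With that fixed, C's statement is true, so C is a sage.
Consider B. Suppose B is a fool.
Then B's own statement would have to be false, but it can't be — contradiction.
So B is a sage.
Consider D. Suppose D is a sage.
Then B's statement comes out false, contradicting B being a sage.
So D is a fool.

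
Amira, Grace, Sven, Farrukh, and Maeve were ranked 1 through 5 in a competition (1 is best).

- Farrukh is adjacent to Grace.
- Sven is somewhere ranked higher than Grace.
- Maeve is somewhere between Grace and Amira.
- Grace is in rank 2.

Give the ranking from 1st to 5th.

From clues 1–2: Sven is in {1,2,3}.
From clues 1–3: Amira is in {1,2,5}.
From clues 1–4: Sven → rank 1, Grace → rank 2, Farrukh → rank 3, Maeve → rank 4, Amira → rank 5.

Sven, Grace, Farrukh, Maeve, Amira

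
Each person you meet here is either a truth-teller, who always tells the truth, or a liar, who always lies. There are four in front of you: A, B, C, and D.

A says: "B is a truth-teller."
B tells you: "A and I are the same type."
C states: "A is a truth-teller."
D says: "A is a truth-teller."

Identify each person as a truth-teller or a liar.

A: truth-teller, B: truth-teller, C: truth-teller, D: truth-teller

Consider A. Suppose A is a liar.
Then whichever role B has, B's statement has the wrong truth value — contradiction.
So A is a truth-teller.
With that fixed, C's statement is true, so C is a truth-teller.
With that fixed, D's statement is true, so D is a truth-teller.
Consider B. Suppose B is a liar.
Then A's statement comes out false, contradicting A being a truth-teller.
So B is a truth-teller.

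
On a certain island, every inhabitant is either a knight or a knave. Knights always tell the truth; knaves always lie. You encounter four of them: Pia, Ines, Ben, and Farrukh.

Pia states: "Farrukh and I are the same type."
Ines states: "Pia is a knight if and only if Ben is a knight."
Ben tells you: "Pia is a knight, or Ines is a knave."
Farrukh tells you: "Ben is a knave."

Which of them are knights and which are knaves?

Consider Pia. Suppose Pia is a knight.
Then no assignment of the remaining roles makes every statement match its speaker's type — contradiction.
So Pia is a knave.
Consider Ines. Suppose Ines is a knave.
Then no assignment of the remaining roles makes every statement match its speaker's type — contradiction.
So Ines is a knight.
With that fixed, Ben's statement is false, so Ben is a knave.
With that fixed, Farrukh's statement is true, so Farrukh is a knight.

Pia: knave, Ines: knight, Ben: knave, Farrukh: knight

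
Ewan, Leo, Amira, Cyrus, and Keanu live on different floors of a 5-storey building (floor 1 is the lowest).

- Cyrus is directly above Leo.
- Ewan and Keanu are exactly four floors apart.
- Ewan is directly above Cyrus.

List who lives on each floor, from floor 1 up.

Keanu, Amira, Leo, Cyrus, Ewan

From clue 1: Leo is in {1,2,3,4}.
From clues 1–2: Ewan is in {1,5}.
From clues 1–3: Keanu → floor 1, Amira → floor 2, Leo → floor 3, Cyrus → floor 4, Ewan → floor 5.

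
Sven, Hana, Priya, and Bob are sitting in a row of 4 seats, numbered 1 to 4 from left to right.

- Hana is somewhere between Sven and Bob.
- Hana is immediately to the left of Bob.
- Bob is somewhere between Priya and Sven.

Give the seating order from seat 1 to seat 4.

From clue 1: Hana is in {2,3}.
From clues 1–2: Sven is in {1,2}.
From clues 1–3: Sven → seat 1, Hana → seat 2, Bob → seat 3, Priya → seat 4.

Sven, Hana, Bob, Priya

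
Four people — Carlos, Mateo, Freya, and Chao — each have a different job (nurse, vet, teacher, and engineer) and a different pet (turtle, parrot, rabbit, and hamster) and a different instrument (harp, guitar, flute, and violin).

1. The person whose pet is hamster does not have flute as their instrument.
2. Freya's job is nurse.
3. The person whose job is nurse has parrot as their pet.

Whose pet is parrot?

With clues 1–3, Carlos, Chao, and Mateo are impossible for the one with pet parrot.
That leaves Freya.

Freya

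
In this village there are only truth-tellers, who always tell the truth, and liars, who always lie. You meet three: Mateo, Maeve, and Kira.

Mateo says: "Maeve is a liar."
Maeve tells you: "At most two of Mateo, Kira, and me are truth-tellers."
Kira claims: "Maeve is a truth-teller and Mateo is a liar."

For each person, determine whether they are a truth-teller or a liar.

Consider Mateo. Suppose Mateo is a truth-teller.
Then no assignment of the remaining roles makes every statement match its speaker's type — contradiction.
So Mateo is a liar.
With that fixed, Maeve's statement is true, so Maeve is a truth-teller.
With that fixed, Kira's statement is true, so Kira is a truth-teller.

Mateo: liar, Maeve: truth-teller, Kira: truth-teller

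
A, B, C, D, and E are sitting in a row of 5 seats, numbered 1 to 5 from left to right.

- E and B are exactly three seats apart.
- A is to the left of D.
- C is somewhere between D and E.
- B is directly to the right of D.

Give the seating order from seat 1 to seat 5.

A, E, C, D, B

From clue 1: B is in {1,2,4,5}.
From clues 1–2: A is in {1,2,3}.
From clues 1–4: A → seat 1, E → seat 2, C → seat 3, D → seat 4, B → seat 5.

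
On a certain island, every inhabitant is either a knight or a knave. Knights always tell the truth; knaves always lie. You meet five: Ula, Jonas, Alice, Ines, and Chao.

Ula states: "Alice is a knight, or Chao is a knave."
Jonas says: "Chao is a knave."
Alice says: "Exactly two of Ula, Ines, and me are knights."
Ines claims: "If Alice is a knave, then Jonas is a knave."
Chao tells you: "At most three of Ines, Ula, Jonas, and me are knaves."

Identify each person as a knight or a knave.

Consider Ula. Suppose Ula is a knight.
Then no assignment of the remaining roles makes every statement match its speaker's type — contradiction.
So Ula is a knave.
Consider Jonas. Suppose Jonas is a knight.
Then no assignment of the remaining roles makes every statement match its speaker's type — contradiction.
So Jonas is a knave.
With that fixed, Ines's statement is true, so Ines is a knight.
With that fixed, Chao's statement is true, so Chao is a knight.
Consider Alice. Suppose Alice is a knight.
Then Ula's statement comes out true, contradicting Ula being a knave.
So Alice is a knave.

Ula: knave, Jonas: knave, Alice: knave, Ines: knight, Chao: knight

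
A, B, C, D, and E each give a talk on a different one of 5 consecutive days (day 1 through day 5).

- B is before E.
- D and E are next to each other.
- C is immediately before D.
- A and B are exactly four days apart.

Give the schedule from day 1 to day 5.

B, C, D, E, A

From clue 1: B is in {1,2,3,4}.
From clues 1–2: B is in {1,2,3}.
From clues 1–3: B is in {1,2}.
From clues 1–4: B → day 1, C → day 2, D → day 3, E → day 4, A → day 5.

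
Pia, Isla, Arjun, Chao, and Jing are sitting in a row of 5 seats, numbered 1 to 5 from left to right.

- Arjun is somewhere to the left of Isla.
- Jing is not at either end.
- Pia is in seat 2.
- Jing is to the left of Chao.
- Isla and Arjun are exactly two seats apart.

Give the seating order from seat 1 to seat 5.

Arjun, Pia, Isla, Jing, Chao

From clue 1: Isla is in {2,3,4,5}.
From clues 1–2: Jing is in {2,3,4}.
From clues 1–3: Pia → seat 2.
From clues 1–4: Arjun → seat 1.
From clues 1–5: Isla → seat 3, Jing → seat 4, Chao → seat 5.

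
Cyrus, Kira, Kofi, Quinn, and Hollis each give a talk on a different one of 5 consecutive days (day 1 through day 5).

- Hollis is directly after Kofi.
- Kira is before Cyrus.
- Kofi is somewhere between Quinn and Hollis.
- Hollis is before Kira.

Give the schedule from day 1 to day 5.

From clue 1: Kofi is in {1,2,3,4}.
From clues 1–2: Cyrus is in {2,3,4,5}.
From clues 1–3: Cyrus is in {2,3,5}.
From clues 1–4: Quinn → day 1, Kofi → day 2, Hollis → day 3, Kira → day 4, Cyrus → day 5.

Quinn, Kofi, Hollis, Kira, Cyrus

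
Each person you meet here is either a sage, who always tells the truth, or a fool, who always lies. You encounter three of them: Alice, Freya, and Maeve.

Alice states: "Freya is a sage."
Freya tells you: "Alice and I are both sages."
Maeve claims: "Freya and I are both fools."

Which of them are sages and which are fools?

Consider Alice. Suppose Alice is a fool.
Then no assignment of the remaining roles makes every statement match its speaker's type — contradiction.
So Alice is a sage.
Consider Freya. Suppose Freya is a fool.
Then Alice's statement comes out false, contradicting Alice being a sage.
So Freya is a sage.
With that fixed, Maeve's statement is false, so Maeve is a fool.

Alice: sage, Freya: sage, Maeve: fool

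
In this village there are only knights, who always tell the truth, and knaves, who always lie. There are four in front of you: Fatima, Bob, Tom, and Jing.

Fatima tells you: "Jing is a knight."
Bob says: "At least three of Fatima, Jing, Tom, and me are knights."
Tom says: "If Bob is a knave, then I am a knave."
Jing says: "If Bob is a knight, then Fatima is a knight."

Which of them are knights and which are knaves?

Fatima: knight, Bob: knight, Tom: knight, Jing: knight

Consider Fatima. Suppose Fatima is a knave.
Then no assignment of the remaining roles makes every statement match its speaker's type — contradiction.
So Fatima is a knight.
With that fixed, Jing's statement is true, so Jing is a knight.
Consider Bob. Suppose Bob is a knave.
Then whichever role Tom has, Tom's statement has the wrong truth value — contradiction.
So Bob is a knight.
With that fixed, Tom's statement is true, so Tom is a knight.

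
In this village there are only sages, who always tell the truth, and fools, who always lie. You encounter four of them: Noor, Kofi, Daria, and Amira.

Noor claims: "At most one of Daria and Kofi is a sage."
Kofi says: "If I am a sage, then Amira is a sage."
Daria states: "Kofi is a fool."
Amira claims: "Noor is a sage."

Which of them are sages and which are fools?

Noor: sage, Kofi: sage, Daria: fool, Amira: sage

Consider Noor. Suppose Noor is a fool.
Then no assignment of the remaining roles makes every statement match its speaker's type — contradiction.
So Noor is a sage.
With that fixed, Amira's statement is true, so Amira is a sage.
With that fixed, Kofi's statement is true, so Kofi is a sage.
With that fixed, Daria's statement is false, so Daria is a fool.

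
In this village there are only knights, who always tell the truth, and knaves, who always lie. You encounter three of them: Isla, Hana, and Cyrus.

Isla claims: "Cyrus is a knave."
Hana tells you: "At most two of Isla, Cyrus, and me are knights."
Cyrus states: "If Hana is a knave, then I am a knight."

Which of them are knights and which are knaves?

Isla: knave, Hana: knight, Cyrus: knight

Consider Isla. Suppose Isla is a knight.
Then no assignment of the remaining roles makes every statement match its speaker's type — contradiction.
So Isla is a knave.
With that fixed, Hana's statement is true, so Hana is a knight.
With that fixed, Cyrus's statement is true, so Cyrus is a knight.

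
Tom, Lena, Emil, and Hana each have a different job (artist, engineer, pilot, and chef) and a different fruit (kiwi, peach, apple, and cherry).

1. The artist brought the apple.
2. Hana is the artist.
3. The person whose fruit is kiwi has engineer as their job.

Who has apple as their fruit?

Hana

With clues 1–2, Emil, Lena, and Tom are impossible for the one with fruit apple.
That leaves Hana.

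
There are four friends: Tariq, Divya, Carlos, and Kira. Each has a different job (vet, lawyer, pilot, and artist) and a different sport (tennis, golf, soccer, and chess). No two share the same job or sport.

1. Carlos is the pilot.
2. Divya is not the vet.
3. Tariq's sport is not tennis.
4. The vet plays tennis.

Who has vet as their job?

Clue 1 rules out Carlos for the one with job vet.
With clues 1–2, Divya is impossible for the one with job vet.
With clues 1–4, Tariq is impossible for the one with job vet.
That leaves Kira.

Kira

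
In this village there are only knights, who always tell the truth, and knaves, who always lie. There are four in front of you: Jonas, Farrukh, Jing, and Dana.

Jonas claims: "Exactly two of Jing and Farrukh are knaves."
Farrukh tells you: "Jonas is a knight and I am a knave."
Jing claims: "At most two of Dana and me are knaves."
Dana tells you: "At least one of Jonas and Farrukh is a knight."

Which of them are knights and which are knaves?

Jonas: knave, Farrukh: knave, Jing: knight, Dana: knave

Regardless of anyone's role, Jing's statement is true, so Jing is a knight.
With that fixed, Jonas's statement is false, so Jonas is a knave.
With that fixed, Farrukh's statement is false, so Farrukh is a knave.
With that fixed, Dana's statement is false, so Dana is a knave.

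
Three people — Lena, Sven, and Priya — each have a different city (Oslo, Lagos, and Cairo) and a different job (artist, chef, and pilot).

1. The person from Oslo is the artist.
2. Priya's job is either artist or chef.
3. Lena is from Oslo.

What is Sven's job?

With clues 1–3, artist and chef are impossible for Sven's job.
That leaves pilot.

pilot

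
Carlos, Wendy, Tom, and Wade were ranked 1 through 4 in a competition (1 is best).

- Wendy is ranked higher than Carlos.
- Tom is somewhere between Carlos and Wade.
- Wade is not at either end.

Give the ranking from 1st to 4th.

Wendy, Wade, Tom, Carlos

From clue 1: Carlos is in {2,3,4}.
From clues 1–2: Carlos is in {2,4}.
From clues 1–3: Wendy → rank 1, Wade → rank 2, Tom → rank 3, Carlos → rank 4.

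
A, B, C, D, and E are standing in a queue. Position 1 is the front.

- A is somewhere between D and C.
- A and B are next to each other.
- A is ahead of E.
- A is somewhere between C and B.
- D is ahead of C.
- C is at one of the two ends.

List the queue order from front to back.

D, B, A, E, C

From clue 1: A is in {2,3,4}.
From clues 1–3: A is in {2,3}.
From clues 1–5: D → position 1, B → position 2, A → position 3.
From clues 1–6: E → position 4, C → position 5.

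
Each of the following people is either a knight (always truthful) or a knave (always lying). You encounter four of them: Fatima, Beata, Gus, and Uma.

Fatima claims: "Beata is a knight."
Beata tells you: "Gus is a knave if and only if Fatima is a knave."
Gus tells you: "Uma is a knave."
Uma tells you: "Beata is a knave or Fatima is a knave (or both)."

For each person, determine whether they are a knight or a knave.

Consider Fatima. Suppose Fatima is a knave.
Then no assignment of the remaining roles makes every statement match its speaker's type — contradiction.
So Fatima is a knight.
Consider Beata. Suppose Beata is a knave.
Then Fatima's statement comes out false, contradicting Fatima being a knight.
So Beata is a knight.
With that fixed, Uma's statement is false, so Uma is a knave.
With that fixed, Gus's statement is true, so Gus is a knight.

Fatima: knight, Beata: knight, Gus: knight, Uma: knave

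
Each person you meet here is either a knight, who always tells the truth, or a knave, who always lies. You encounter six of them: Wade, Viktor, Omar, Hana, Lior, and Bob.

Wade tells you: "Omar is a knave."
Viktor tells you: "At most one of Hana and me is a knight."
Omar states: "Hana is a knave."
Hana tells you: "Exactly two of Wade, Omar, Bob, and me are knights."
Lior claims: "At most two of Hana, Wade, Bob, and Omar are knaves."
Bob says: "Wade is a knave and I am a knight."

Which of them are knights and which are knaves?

Wade: knave, Viktor: knight, Omar: knight, Hana: knave, Lior: knave, Bob: knave

Consider Wade. Suppose Wade is a knight.
Then no assignment of the remaining roles makes every statement match its speaker's type — contradiction.
So Wade is a knave.
Consider Viktor. Suppose Viktor is a knave.
Then Viktor's own statement would have to be false, but it can't be — contradiction.
So Viktor is a knight.
Consider Omar. Suppose Omar is a knave.
Then Wade's statement comes out true, contradicting Wade being a knave.
So Omar is a knight.
Consider Hana. Suppose Hana is a knight.
Then Viktor's statement comes out false, contradicting Viktor being a knight.
So Hana is a knave.
Consider Lior. Suppose Lior is a knight.
Then no assignment of the remaining roles makes every statement match its speaker's type — contradiction.
So Lior is a knave.
Consider Bob. Suppose Bob is a knight.
Then Hana's statement comes out true, contradicting Hana being a knave.
So Bob is a knave.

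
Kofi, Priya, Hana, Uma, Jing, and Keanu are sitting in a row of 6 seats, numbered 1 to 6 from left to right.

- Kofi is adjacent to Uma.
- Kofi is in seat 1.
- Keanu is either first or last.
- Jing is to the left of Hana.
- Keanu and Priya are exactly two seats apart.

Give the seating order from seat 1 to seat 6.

From clues 1–2: Kofi → seat 1, Uma → seat 2.
From clues 1–3: Keanu → seat 6.
From clues 1–4: Hana is in {4,5}.
From clues 1–5: Jing → seat 3, Priya → seat 4, Hana → seat 5.

Kofi, Uma, Jing, Priya, Hana, Keanu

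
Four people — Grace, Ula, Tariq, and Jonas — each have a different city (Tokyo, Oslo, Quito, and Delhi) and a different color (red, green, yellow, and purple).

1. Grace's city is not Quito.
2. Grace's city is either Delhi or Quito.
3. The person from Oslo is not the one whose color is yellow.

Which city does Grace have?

Delhi

Clue 1 rules out Quito for Grace's city.
With clues 1–2, Oslo and Tokyo are impossible for Grace's city.
That leaves Delhi.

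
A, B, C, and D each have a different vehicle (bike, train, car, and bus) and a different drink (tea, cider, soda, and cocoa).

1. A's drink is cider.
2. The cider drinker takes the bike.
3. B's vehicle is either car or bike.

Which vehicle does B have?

With clues 1–2, bike is impossible for B's vehicle.
With clues 1–3, bus and train are impossible for B's vehicle.
That leaves car.

car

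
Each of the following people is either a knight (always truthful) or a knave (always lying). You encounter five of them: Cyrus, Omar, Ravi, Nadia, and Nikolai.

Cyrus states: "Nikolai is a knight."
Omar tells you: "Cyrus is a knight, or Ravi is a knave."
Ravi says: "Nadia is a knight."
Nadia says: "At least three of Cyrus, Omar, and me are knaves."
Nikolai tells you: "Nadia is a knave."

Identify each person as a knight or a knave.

Consider Cyrus. Suppose Cyrus is a knave.
Then no assignment of the remaining roles makes every statement match its speaker's type — contradiction.
So Cyrus is a knight.
With that fixed, Omar's statement is true, so Omar is a knight.
With that fixed, Nadia's statement is false, so Nadia is a knave.
With that fixed, Nikolai's statement is true, so Nikolai is a knight.
With that fixed, Ravi's statement is false, so Ravi is a knave.

Cyrus: knight, Omar: knight, Ravi: knave, Nadia: knave, Nikolai: knight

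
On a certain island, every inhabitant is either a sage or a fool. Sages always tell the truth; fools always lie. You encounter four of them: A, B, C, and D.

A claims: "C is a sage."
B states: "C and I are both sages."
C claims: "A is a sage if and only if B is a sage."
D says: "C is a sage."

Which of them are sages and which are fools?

Consider A. Suppose A is a fool.
Then no assignment of the remaining roles makes every statement match its speaker's type — contradiction.
So A is a sage.
Consider B. Suppose B is a fool.
Then no assignment of the remaining roles makes every statement match its speaker's type — contradiction.
So B is a sage.
With that fixed, C's statement is true, so C is a sage.
With that fixed, D's statement is true, so D is a sage.

A: sage, B: sage, C: sage, D: sage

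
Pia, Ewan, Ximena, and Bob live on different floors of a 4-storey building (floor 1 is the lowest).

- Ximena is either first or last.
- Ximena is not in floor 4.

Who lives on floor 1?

Ximena

With clues 1–2, Bob, Ewan, and Pia are ruled out for floor 1.
So floor 1 is Ximena.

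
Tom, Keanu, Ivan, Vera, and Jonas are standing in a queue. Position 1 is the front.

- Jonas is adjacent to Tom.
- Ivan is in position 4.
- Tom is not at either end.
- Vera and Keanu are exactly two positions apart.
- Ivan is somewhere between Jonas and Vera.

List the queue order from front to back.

Jonas, Tom, Keanu, Ivan, Vera

From clues 1–2: Ivan → position 4.
From clues 1–3: Tom is in {2,3}.
From clues 1–4: Jonas → position 1, Tom → position 2.
From clues 1–5: Keanu → position 3, Vera → position 5.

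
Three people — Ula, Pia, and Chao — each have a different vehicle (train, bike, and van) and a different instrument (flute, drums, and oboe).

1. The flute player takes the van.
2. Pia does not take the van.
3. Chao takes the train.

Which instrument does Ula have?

flute

With clues 1–3, drums and oboe are impossible for Ula's instrument.
That leaves flute.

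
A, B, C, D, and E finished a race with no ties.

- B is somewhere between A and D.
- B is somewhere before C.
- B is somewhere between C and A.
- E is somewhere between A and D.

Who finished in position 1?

A

With clue 1, B is ruled out for place 1.
With clues 1–2, C is ruled out for place 1.
With clues 1–3, D is ruled out for place 1.
With clues 1–4, E is ruled out for place 1.
So place 1 is A.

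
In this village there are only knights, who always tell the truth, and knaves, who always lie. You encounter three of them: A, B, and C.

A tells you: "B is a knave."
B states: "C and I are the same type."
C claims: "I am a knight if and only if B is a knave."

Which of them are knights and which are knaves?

Consider A. Suppose A is a knave.
Then no assignment of the remaining roles makes every statement match its speaker's type — contradiction.
So A is a knight.
Consider B. Suppose B is a knight.
Then A's statement comes out false, contradicting A being a knight.
So B is a knave.
Consider C. Suppose C is a knave.
Then B's statement comes out true, contradicting B being a knave.
So C is a knight.

A: knight, B: knave, C: knight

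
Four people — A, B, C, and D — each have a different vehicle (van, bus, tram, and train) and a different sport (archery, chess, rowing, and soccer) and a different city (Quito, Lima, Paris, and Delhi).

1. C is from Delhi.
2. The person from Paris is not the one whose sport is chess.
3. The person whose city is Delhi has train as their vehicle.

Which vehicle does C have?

train

With clues 1–3, bus, tram, and van are impossible for C's vehicle.
That leaves train.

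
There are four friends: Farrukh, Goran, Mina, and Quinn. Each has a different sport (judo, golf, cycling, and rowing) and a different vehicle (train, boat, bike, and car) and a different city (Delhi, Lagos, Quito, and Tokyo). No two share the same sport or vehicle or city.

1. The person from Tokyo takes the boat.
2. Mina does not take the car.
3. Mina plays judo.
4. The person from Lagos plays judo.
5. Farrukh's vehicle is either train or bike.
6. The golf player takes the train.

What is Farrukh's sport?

golf

With clues 1–3, judo is impossible for Farrukh's sport.
With clues 1–6, cycling and rowing are impossible for Farrukh's sport.
That leaves golf.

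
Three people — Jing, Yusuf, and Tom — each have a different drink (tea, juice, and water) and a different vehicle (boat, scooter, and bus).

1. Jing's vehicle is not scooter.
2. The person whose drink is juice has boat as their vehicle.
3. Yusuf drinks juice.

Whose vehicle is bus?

Jing

With clues 1–3, Tom and Yusuf are impossible for the one with vehicle bus.
That leaves Jing.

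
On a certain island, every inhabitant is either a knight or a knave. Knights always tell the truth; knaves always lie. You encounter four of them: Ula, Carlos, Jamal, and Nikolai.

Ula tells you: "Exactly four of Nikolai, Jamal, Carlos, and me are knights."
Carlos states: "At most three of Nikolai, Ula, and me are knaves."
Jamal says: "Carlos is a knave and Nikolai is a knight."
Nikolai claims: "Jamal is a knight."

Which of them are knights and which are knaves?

Regardless of anyone's role, Carlos's statement is true, so Carlos is a knight.
With that fixed, Jamal's statement is false, so Jamal is a knave.
With that fixed, Nikolai's statement is false, so Nikolai is a knave.
With that fixed, Ula's statement is false, so Ula is a knave.

Ula: knave, Carlos: knight, Jamal: knave, Nikolai: knave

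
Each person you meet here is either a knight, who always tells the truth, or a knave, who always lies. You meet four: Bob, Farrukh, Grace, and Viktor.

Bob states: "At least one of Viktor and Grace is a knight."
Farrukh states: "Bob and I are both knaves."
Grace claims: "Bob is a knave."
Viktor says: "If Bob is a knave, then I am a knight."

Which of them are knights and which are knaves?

Consider Bob. Suppose Bob is a knave.
Then whichever role Farrukh has, Farrukh's statement has the wrong truth value — contradiction.
So Bob is a knight.
With that fixed, Farrukh's statement is false, so Farrukh is a knave.
With that fixed, Grace's statement is false, so Grace is a knave.
With that fixed, Viktor's statement is true, so Viktor is a knight.

Bob: knight, Farrukh: knave, Grace: knave, Viktor: knight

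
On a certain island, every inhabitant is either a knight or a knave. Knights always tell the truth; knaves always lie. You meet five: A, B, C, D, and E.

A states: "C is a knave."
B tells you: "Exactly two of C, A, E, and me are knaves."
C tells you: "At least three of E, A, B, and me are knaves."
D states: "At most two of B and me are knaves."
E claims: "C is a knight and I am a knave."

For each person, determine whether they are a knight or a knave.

A: knight, B: knight, C: knave, D: knight, E: knave

Regardless of anyone's role, D's statement is true, so D is a knight.
Consider A. Suppose A is a knave.
Then no assignment of the remaining roles makes every statement match its speaker's type — contradiction.
So A is a knight.
Consider B. Suppose B is a knave.
Then no assignment of the remaining roles makes every statement match its speaker's type — contradiction.
So B is a knight.
With that fixed, C's statement is false, so C is a knave.
With that fixed, E's statement is false, so E is a knave.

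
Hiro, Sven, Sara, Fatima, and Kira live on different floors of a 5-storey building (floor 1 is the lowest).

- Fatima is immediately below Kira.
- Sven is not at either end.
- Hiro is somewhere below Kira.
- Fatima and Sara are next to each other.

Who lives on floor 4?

With clues 1–3, Hiro and Sara are ruled out for floor 4.
With clues 1–4, Kira and Sven are ruled out for floor 4.
So floor 4 is Fatima.

Fatima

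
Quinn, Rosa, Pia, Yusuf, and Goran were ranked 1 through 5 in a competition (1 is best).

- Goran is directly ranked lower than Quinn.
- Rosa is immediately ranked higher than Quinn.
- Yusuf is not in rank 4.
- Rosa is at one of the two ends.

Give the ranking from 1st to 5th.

Rosa, Quinn, Goran, Pia, Yusuf

From clue 1: Quinn is in {1,2,3,4}.
From clues 1–2: Quinn is in {2,3,4}.
From clues 1–4: Rosa → rank 1, Quinn → rank 2, Goran → rank 3, Pia → rank 4, Yusuf → rank 5.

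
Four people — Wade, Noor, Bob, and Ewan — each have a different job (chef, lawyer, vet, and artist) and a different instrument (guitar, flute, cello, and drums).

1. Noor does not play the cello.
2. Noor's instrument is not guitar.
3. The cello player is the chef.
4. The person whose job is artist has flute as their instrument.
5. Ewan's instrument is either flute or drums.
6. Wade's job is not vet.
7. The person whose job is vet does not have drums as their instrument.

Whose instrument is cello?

Wade

Clue 1 rules out Noor for the one with instrument cello.
With clues 1–5, Ewan is impossible for the one with instrument cello.
With clues 1–7, Bob is impossible for the one with instrument cello.
That leaves Wade.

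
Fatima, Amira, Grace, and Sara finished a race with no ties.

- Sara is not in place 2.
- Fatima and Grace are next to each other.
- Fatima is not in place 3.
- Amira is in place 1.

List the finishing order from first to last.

Amira, Fatima, Grace, Sara

From clue 1: Sara is in {1,3,4}.
From clues 1–3: Fatima is in {1,2,4}.
From clues 1–4: Amira → place 1, Fatima → place 2, Grace → place 3, Sara → place 4.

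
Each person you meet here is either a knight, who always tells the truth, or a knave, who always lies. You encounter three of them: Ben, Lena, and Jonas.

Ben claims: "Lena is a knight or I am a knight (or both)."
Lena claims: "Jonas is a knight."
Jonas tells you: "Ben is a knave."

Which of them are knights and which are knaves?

Consider Ben. Suppose Ben is a knave.
Then no assignment of the remaining roles makes every statement match its speaker's type — contradiction.
So Ben is a knight.
With that fixed, Jonas's statement is false, so Jonas is a knave.
With that fixed, Lena's statement is false, so Lena is a knave.

Ben: knight, Lena: knave, Jonas: knave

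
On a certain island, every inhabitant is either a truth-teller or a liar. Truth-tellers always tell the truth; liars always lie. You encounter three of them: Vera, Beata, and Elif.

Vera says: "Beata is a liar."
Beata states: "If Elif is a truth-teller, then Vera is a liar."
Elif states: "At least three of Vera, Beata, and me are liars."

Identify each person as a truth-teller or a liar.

Vera: liar, Beata: truth-teller, Elif: liar

Consider Vera. Suppose Vera is a truth-teller.
Then no assignment of the remaining roles makes every statement match its speaker's type — contradiction.
So Vera is a liar.
With that fixed, Beata's statement is true, so Beata is a truth-teller.
With that fixed, Elif's statement is false, so Elif is a liar.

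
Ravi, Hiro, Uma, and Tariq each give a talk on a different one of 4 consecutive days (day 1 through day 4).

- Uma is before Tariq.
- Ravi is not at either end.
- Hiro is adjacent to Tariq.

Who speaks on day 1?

Uma

With clue 1, Tariq is ruled out for day 1.
With clues 1–2, Ravi is ruled out for day 1.
With clues 1–3, Hiro is ruled out for day 1.
So day 1 is Uma.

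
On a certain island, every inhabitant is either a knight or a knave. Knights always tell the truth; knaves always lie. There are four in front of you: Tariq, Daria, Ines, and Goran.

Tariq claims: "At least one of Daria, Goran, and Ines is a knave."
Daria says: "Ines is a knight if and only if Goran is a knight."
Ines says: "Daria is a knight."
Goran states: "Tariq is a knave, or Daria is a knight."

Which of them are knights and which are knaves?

Consider Tariq. Suppose Tariq is a knight.
Then no assignment of the remaining roles makes every statement match its speaker's type — contradiction.
So Tariq is a knave.
With that fixed, Goran's statement is true, so Goran is a knight.
Consider Daria. Suppose Daria is a knave.
Then Tariq's statement comes out true, contradicting Tariq being a knave.
So Daria is a knight.
With that fixed, Ines's statement is true, so Ines is a knight.

Tariq: knave, Daria: knight, Ines: knight, Goran: knight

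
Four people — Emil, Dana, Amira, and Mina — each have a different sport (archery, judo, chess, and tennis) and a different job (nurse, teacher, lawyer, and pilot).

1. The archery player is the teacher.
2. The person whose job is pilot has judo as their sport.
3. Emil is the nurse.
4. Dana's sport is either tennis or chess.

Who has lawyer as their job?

With clues 1–3, Emil is impossible for the one with job lawyer.
With clues 1–4, Amira and Mina are impossible for the one with job lawyer.
That leaves Dana.

Dana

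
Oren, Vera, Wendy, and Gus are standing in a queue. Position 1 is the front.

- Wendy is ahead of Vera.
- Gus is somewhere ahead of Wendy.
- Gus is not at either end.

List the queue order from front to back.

Oren, Gus, Wendy, Vera

From clue 1: Vera is in {2,3,4}.
From clues 1–2: Vera is in {3,4}.
From clues 1–3: Oren → position 1, Gus → position 2, Wendy → position 3, Vera → position 4.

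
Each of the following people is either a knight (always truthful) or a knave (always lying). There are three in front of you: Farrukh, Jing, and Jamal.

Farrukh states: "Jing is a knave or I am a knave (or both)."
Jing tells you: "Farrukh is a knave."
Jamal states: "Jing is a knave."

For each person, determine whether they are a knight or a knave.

Farrukh: knight, Jing: knave, Jamal: knight

Consider Farrukh. Suppose Farrukh is a knave.
Then Farrukh's own statement would have to be false, but it can't be — contradiction.
So Farrukh is a knight.
With that fixed, Jing's statement is false, so Jing is a knave.
With that fixed, Jamal's statement is true, so Jamal is a knight.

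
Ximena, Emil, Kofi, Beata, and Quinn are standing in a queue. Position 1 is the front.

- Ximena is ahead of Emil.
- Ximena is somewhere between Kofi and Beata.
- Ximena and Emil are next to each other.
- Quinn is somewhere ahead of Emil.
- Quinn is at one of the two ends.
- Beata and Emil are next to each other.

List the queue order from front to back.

Quinn, Kofi, Ximena, Emil, Beata

From clue 1: Ximena is in {1,2,3,4}.
From clues 1–2: Ximena is in {2,3}.
From clues 1–4: Ximena → position 3, Emil → position 4.
From clues 1–5: Quinn → position 1.
From clues 1–6: Kofi → position 2, Beata → position 5.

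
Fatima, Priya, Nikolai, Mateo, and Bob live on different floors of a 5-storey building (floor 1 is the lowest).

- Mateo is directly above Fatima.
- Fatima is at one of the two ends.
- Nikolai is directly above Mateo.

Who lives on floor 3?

Nikolai

With clues 1–2, Fatima and Mateo are ruled out for floor 3.
With clues 1–3, Bob and Priya are ruled out for floor 3.
So floor 3 is Nikolai.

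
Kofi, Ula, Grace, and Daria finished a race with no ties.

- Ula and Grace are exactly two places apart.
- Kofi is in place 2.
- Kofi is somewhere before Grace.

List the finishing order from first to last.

From clues 1–2: Kofi → place 2, Daria → place 4.
From clues 1–3: Ula → place 1, Grace → place 3.

Ula, Kofi, Grace, Daria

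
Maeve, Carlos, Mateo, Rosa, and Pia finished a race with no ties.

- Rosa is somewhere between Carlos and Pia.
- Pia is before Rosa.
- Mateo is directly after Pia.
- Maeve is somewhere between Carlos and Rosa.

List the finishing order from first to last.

From clue 1: Rosa is in {2,3,4}.
From clues 1–2: Carlos is in {3,4,5}.
From clues 1–3: Carlos is in {4,5}.
From clues 1–4: Pia → place 1, Mateo → place 2, Rosa → place 3, Maeve → place 4, Carlos → place 5.

Pia, Mateo, Rosa, Maeve, Carlos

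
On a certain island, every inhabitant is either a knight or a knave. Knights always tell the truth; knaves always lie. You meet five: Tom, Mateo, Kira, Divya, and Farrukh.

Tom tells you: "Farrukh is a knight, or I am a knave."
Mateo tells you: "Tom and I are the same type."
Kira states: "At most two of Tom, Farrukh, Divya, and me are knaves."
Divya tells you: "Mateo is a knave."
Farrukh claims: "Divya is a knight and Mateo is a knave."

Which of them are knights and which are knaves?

Consider Tom. Suppose Tom is a knave.
Then Tom's own statement would have to be false, but it can't be — contradiction.
So Tom is a knight.
Consider Mateo. Suppose Mateo is a knight.
Then no assignment of the remaining roles makes every statement match its speaker's type — contradiction.
So Mateo is a knave.
With that fixed, Divya's statement is true, so Divya is a knight.
With that fixed, Farrukh's statement is true, so Farrukh is a knight.
With that fixed, Kira's statement is true, so Kira is a knight.

Tom: knight, Mateo: knave, Kira: knight, Divya: knight, Farrukh: knight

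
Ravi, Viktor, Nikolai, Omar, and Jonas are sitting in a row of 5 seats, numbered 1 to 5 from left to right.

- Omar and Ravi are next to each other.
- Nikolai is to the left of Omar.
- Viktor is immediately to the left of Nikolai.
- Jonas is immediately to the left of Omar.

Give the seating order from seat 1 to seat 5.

From clues 1–2: Nikolai is in {1,2,3}.
From clues 1–3: Viktor is in {1,2}.
From clues 1–4: Viktor → seat 1, Nikolai → seat 2, Jonas → seat 3, Omar → seat 4, Ravi → seat 5.

Viktor, Nikolai, Jonas, Omar, Ravi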